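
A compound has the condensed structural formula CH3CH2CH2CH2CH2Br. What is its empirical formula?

Element totals:
  C: 5
  H: 11
  Br: 1
Molecular formula: C5H11Br.
gcd of subscripts (1, 5, 11) = 1, so the empirical formula equals the molecular formula.

C5H11Br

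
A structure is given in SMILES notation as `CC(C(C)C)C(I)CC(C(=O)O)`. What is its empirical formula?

Atom tally by fragment:
  CH3 → C:1 H:3
  CH(CH(CH3)2) → C:4 H:8
  CH(I) → C:1 H:1 I:1
  CH2 → C:1 H:2
  CH2COOH → C:2 H:3 O:2
Element totals:
  C: 9
  H: 17
  I: 1
  O: 2
Molecular formula: C9H17IO2.
gcd of subscripts (9, 17, 1, 2) = 1, so the empirical formula equals the molecular formula.

C9H17IO2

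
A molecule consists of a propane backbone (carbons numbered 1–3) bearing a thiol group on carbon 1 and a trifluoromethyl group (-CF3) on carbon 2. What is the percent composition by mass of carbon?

Atom tally by fragment:
  HSCH2 → C:1 H:3 S:1
  CH(CF3) → C:2 H:1 F:3
  CH3 → C:1 H:3
Element totals:
  C: 4
  H: 7
  F: 3
  S: 1
Molecular formula: C4H7F3S.
Molar mass = 144.154 g/mol.
Mass from C: 4 × 12.011 = 48.044 g/mol.
%C = 48.044 / 144.154 × 100 = 33.33%.

33.33%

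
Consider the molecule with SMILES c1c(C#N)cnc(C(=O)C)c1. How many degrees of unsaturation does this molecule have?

Atom tally by fragment:
  pyridine ring core → C:5 H:5 N:1
  (− 2 ring H displaced by substituents)
  + CN → C:1 N:1
  + COCH3 → C:2 H:3 O:1
Element totals:
  C: 8
  H: 6
  N: 2
  O: 1
Molecular formula: C8H6N2O.
DoU = (2C + 2 + N − H − X) / 2 = (2·8 + 2 + 2 − 6 − 0) / 2 = 7.

7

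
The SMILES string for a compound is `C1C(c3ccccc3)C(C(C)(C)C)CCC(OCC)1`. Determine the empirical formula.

Atom tally by fragment:
  cyclohexane ring core → C:6 H:12
  (− 3 ring H displaced by substituents)
  + C6H5 → C:6 H:5
  + C(CH3)3 → C:4 H:9
  + OC2H5 → C:2 H:5 O:1
Element totals:
  C: 18
  H: 28
  O: 1
Molecular formula: C18H28O.
gcd of subscripts (18, 28, 1) = 1, so the empirical formula equals the molecular formula.

C18H28O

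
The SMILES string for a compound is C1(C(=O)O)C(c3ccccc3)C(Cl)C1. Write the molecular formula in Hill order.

Atom tally by fragment:
  cyclobutane ring core → C:4 H:8
  (− 3 ring H displaced by substituents)
  + COOH → C:1 H:1 O:2
  + C6H5 → C:6 H:5
  + Cl → Cl:1
Element totals:
  C: 11
  H: 11
  Cl: 1
  O: 2

C11H11ClO2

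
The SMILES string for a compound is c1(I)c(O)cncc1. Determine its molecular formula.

Atom tally by fragment:
  pyridine ring core → C:5 H:5 N:1
  (− 2 ring H displaced by substituents)
  + I → I:1
  + OH → O:1 H:1
Element totals:
  C: 5
  H: 4
  I: 1
  N: 1
  O: 1

C5H4INO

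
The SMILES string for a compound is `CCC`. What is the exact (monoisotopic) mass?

Atom tally by fragment:
  CH3 → C:1 H:3
  CH2 → C:1 H:2
  CH3 → C:1 H:3
Element totals:
  C: 3
  H: 8
Molecular formula: C3H8.
  M = 3(12.0) + 8(1.007825)
    = 36.000000 + 8.062600 = 44.062600

44.0626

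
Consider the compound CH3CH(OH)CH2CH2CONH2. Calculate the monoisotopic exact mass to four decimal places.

Atom tally by fragment:
  CH3 → C:1 H:3
  CH(OH) → C:1 H:2 O:1
  CH2 → C:1 H:2
  CH2CONH2 → C:2 H:4 O:1 N:1
Element totals:
  C: 5
  H: 11
  N: 1
  O: 2
Molecular formula: C5H11NO2.
  M = 5(12.0) + 11(1.007825) + 14.003074 + 2(15.994915)
    = 60.000000 + 11.086075 + 14.003074 + 31.989830 = 117.078979

117.0790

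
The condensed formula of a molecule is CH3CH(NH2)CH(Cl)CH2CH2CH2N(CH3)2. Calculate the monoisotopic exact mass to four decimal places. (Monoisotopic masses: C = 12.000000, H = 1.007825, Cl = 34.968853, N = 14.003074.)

178.1237

Atom tally by fragment:
  CH3 → C:1 H:3
  CH(NH2) → C:1 H:3 N:1
  CH(Cl) → C:1 H:1 Cl:1
  CH2 → C:1 H:2
  CH2 → C:1 H:2
  CH2N(CH3)2 → C:3 H:8 N:1
Element totals:
  C: 8
  H: 19
  Cl: 1
  N: 2
Molecular formula: C8H19ClN2.
  M = 8(12.0) + 19(1.007825) + 34.968853 + 2(14.003074)
    = 96.000000 + 19.148675 + 34.968853 + 28.006148 = 178.123676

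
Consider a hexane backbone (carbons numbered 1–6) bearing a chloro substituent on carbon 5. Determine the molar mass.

Atom tally by fragment:
  CH3 → C:1 H:3
  CH2 → C:1 H:2
  CH2 → C:1 H:2
  CH2 → C:1 H:2
  CH(Cl) → C:1 H:1 Cl:1
  CH3 → C:1 H:3
Element totals:
  C: 6
  H: 13
  Cl: 1
Molecular formula: C6H13Cl.
  M = 6(12.011) + 13(1.008) + 35.45
    = 72.066 + 13.104 + 35.450 = 120.620

120.62 g/mol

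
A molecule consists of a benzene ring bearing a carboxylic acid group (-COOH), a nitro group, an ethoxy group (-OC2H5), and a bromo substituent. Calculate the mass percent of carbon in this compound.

Atom tally by fragment:
  benzene ring core → C:6 H:6
  (− 4 ring H displaced by substituents)
  + COOH → C:1 H:1 O:2
  + NO2 → N:1 O:2
  + OC2H5 → C:2 H:5 O:1
  + Br → Br:1
Element totals:
  C: 9
  H: 8
  Br: 1
  N: 1
  O: 5
Molecular formula: C9H8BrNO5.
Molar mass = 290.069 g/mol.
Mass from C: 9 × 12.011 = 108.099 g/mol.
%C = 108.099 / 290.069 × 100 = 37.27%.

37.27%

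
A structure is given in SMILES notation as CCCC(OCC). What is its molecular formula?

C6H14O

Atom tally by fragment:
  CH3 → C:1 H:3
  CH2 → C:1 H:2
  CH2 → C:1 H:2
  CH2OC2H5 → C:3 H:7 O:1
Element totals:
  C: 6
  H: 14
  O: 1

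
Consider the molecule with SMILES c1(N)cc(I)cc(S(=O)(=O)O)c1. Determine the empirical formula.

C6H6INO3S

Atom tally by fragment:
  benzene ring core → C:6 H:6
  (− 3 ring H displaced by substituents)
  + NH2 → N:1 H:2
  + I → I:1
  + SO3H → S:1 O:3 H:1
Element totals:
  C: 6
  H: 6
  I: 1
  N: 1
  O: 3
  S: 1
Molecular formula: C6H6INO3S.
gcd of subscripts (6, 6, 1, 1, 3, 1) = 1, so the empirical formula equals the molecular formula.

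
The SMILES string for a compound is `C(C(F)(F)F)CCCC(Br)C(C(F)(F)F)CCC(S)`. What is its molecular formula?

Atom tally by fragment:
  F3CCH2 → C:2 H:2 F:3
  CH2 → C:1 H:2
  CH2 → C:1 H:2
  CH2 → C:1 H:2
  CH(Br) → C:1 H:1 Br:1
  CH(CF3) → C:2 H:1 F:3
  CH2 → C:1 H:2
  CH2 → C:1 H:2
  CH2SH → C:1 H:3 S:1
Element totals:
  C: 11
  H: 17
  Br: 1
  F: 6
  S: 1

C11H17BrF6S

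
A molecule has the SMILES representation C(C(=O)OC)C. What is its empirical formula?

Atom tally by fragment:
  CH3OOCCH2 → C:3 H:5 O:2
  CH3 → C:1 H:3
Element totals:
  C: 4
  H: 8
  O: 2
Molecular formula: C4H8O2.
gcd of subscripts = 2; dividing each by 2:
  C: 4/2 = 2
  H: 8/2 = 4
  O: 2/2 = 1

C2H4O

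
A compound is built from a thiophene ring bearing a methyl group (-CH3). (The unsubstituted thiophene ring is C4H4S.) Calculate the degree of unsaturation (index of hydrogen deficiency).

Atom tally by fragment:
  thiophene ring core → C:4 H:4 S:1
  (− 1 ring H displaced by substituents)
  + CH3 → C:1 H:3
Element totals:
  C: 5
  H: 6
  S: 1
Molecular formula: C5H6S.
DoU = (2C + 2 + N − H − X) / 2 = (2·5 + 2 + 0 − 6 − 0) / 2 = 3.

3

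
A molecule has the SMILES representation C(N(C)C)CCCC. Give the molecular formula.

Atom tally by fragment:
  (CH3)2NCH2 → C:3 H:8 N:1
  CH2 → C:1 H:2
  CH2 → C:1 H:2
  CH2 → C:1 H:2
  CH3 → C:1 H:3
Element totals:
  C: 7
  H: 17
  N: 1

C7H17N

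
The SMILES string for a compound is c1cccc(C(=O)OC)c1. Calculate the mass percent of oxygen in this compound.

23.50%

Atom tally by fragment:
  benzene ring core → C:6 H:6
  (− 1 ring H displaced by substituents)
  + COOCH3 → C:2 H:3 O:2
Element totals:
  C: 8
  H: 8
  O: 2
Molecular formula: C8H8O2.
Molar mass = 136.150 g/mol.
Mass from O: 2 × 15.999 = 31.998 g/mol.
%O = 31.998 / 136.150 × 100 = 23.50%.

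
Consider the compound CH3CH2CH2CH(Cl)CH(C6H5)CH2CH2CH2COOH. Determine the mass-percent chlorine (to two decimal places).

13.19%

Atom tally by fragment:
  CH3 → C:1 H:3
  CH2 → C:1 H:2
  CH2 → C:1 H:2
  CH(Cl) → C:1 H:1 Cl:1
  CH(C6H5) → C:7 H:6
  CH2 → C:1 H:2
  CH2 → C:1 H:2
  CH2COOH → C:2 H:3 O:2
Element totals:
  C: 15
  H: 21
  Cl: 1
  O: 2
Molecular formula: C15H21ClO2.
Molar mass = 268.781 g/mol.
Mass from Cl: 1 × 35.45 = 35.450 g/mol.
%Cl = 35.450 / 268.781 × 100 = 13.19%.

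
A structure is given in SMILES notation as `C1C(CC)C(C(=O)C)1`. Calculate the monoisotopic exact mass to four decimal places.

Atom tally by fragment:
  cyclopropane ring core → C:3 H:6
  (− 2 ring H displaced by substituents)
  + C2H5 → C:2 H:5
  + COCH3 → C:2 H:3 O:1
Element totals:
  C: 7
  H: 12
  O: 1
Molecular formula: C7H12O.
  M = 7(12.0) + 12(1.007825) + 15.994915
    = 84.000000 + 12.093900 + 15.994915 = 112.088815

112.0888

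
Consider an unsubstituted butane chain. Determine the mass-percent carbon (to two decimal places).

82.66%

Atom tally by fragment:
  CH3 → C:1 H:3
  CH2 → C:1 H:2
  CH2 → C:1 H:2
  CH3 → C:1 H:3
Element totals:
  C: 4
  H: 10
Molecular formula: C4H10.
Molar mass = 58.124 g/mol.
Mass from C: 4 × 12.011 = 48.044 g/mol.
%C = 48.044 / 58.124 × 100 = 82.66%.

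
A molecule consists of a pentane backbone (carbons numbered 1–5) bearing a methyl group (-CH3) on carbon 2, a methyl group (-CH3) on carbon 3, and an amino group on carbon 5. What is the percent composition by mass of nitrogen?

12.16%

Atom tally by fragment:
  CH3 → C:1 H:3
  CH(CH3) → C:2 H:4
  CH(CH3) → C:2 H:4
  CH2 → C:1 H:2
  CH2NH2 → C:1 H:4 N:1
Element totals:
  C: 7
  H: 17
  N: 1
Molecular formula: C7H17N.
Molar mass = 115.220 g/mol.
Mass from N: 1 × 14.007 = 14.007 g/mol.
%N = 14.007 / 115.220 × 100 = 12.16%.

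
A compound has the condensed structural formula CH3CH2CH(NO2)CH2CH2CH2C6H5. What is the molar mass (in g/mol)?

207.27 g/mol

Element totals:
  C: 12
  H: 17
  N: 1
  O: 2
Molecular formula: C12H17NO2.
  M = 12(12.011) + 17(1.008) + 14.007 + 2(15.999)
    = 144.132 + 17.136 + 14.007 + 31.998 = 207.273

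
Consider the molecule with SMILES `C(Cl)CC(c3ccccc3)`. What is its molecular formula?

Atom tally by fragment:
  ClCH2 → C:1 H:2 Cl:1
  CH2 → C:1 H:2
  CH2C6H5 → C:7 H:7
Element totals:
  C: 9
  H: 11
  Cl: 1

C9H11Cl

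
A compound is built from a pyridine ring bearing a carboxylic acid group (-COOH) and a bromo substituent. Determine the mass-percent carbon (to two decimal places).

Atom tally by fragment:
  pyridine ring core → C:5 H:5 N:1
  (− 2 ring H displaced by substituents)
  + COOH → C:1 H:1 O:2
  + Br → Br:1
Element totals:
  C: 6
  H: 4
  Br: 1
  N: 1
  O: 2
Molecular formula: C6H4BrNO2.
Molar mass = 202.007 g/mol.
Mass from C: 6 × 12.011 = 72.066 g/mol.
%C = 72.066 / 202.007 × 100 = 35.68%.

35.68%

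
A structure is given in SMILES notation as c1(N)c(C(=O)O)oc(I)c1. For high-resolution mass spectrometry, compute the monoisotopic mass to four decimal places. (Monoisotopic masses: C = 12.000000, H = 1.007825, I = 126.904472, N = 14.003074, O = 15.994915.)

Atom tally by fragment:
  furan ring core → C:4 H:4 O:1
  (− 3 ring H displaced by substituents)
  + NH2 → N:1 H:2
  + COOH → C:1 H:1 O:2
  + I → I:1
Element totals:
  C: 5
  H: 4
  I: 1
  N: 1
  O: 3
Molecular formula: C5H4INO3.
  M = 5(12.0) + 4(1.007825) + 126.904472 + 14.003074 + 3(15.994915)
    = 60.000000 + 4.031300 + 126.904472 + 14.003074 + 47.984745 = 252.923591

252.9236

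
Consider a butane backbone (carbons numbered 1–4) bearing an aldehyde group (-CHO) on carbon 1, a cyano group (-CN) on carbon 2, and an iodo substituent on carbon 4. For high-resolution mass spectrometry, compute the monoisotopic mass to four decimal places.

Atom tally by fragment:
  OHCCH2 → C:2 H:3 O:1
  CH(CN) → C:2 H:1 N:1
  CH2 → C:1 H:2
  CH2I → C:1 H:2 I:1
Element totals:
  C: 6
  H: 8
  I: 1
  N: 1
  O: 1
Molecular formula: C6H8INO.
  M = 6(12.0) + 8(1.007825) + 126.904472 + 14.003074 + 15.994915
    = 72.000000 + 8.062600 + 126.904472 + 14.003074 + 15.994915 = 236.965061

236.9651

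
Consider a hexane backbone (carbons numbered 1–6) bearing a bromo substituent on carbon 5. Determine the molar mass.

165.07 g/mol

Atom tally by fragment:
  CH3 → C:1 H:3
  CH2 → C:1 H:2
  CH2 → C:1 H:2
  CH2 → C:1 H:2
  CH(Br) → C:1 H:1 Br:1
  CH3 → C:1 H:3
Element totals:
  C: 6
  H: 13
  Br: 1
Molecular formula: C6H13Br.
  M = 6(12.011) + 13(1.008) + 79.904
    = 72.066 + 13.104 + 79.904 = 165.074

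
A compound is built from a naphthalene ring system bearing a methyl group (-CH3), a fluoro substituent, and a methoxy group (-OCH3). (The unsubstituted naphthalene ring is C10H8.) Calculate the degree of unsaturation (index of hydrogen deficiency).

7

Atom tally by fragment:
  naphthalene ring system core → C:10 H:8
  (− 3 ring H displaced by substituents)
  + CH3 → C:1 H:3
  + F → F:1
  + OCH3 → C:1 H:3 O:1
Element totals:
  C: 12
  H: 11
  F: 1
  O: 1
Molecular formula: C12H11FO.
DoU = (2C + 2 + N − H − X) / 2 = (2·12 + 2 + 0 − 11 − 1) / 2 = 7.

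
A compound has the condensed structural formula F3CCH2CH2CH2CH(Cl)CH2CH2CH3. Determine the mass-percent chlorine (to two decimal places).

17.49%

Atom tally by fragment:
  F3CCH2 → C:2 H:2 F:3
  CH2 → C:1 H:2
  CH2 → C:1 H:2
  CH(Cl) → C:1 H:1 Cl:1
  CH2 → C:1 H:2
  CH2 → C:1 H:2
  CH3 → C:1 H:3
Element totals:
  C: 8
  H: 14
  Cl: 1
  F: 3
Molecular formula: C8H14ClF3.
Molar mass = 202.644 g/mol.
Mass from Cl: 1 × 35.45 = 35.450 g/mol.
%Cl = 35.450 / 202.644 × 100 = 17.49%.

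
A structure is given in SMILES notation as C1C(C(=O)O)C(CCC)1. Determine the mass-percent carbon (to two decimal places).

Atom tally by fragment:
  cyclopropane ring core → C:3 H:6
  (− 2 ring H displaced by substituents)
  + COOH → C:1 H:1 O:2
  + CH2CH2CH3 → C:3 H:7
Element totals:
  C: 7
  H: 12
  O: 2
Molecular formula: C7H12O2.
Molar mass = 128.171 g/mol.
Mass from C: 7 × 12.011 = 84.077 g/mol.
%C = 84.077 / 128.171 × 100 = 65.60%.

65.60%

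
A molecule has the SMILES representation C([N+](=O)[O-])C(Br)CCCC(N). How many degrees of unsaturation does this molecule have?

Atom tally by fragment:
  O2NCH2 → C:1 H:2 N:1 O:2
  CH(Br) → C:1 H:1 Br:1
  CH2 → C:1 H:2
  CH2 → C:1 H:2
  CH2 → C:1 H:2
  CH2NH2 → C:1 H:4 N:1
Element totals:
  C: 6
  H: 13
  Br: 1
  N: 2
  O: 2
Molecular formula: C6H13BrN2O2.
DoU = (2C + 2 + N − H − X) / 2 = (2·6 + 2 + 2 − 13 − 1) / 2 = 1.

1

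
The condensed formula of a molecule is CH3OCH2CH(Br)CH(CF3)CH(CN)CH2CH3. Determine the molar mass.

288.11 g/mol

Element totals:
  C: 9
  H: 13
  Br: 1
  F: 3
  N: 1
  O: 1
Molecular formula: C9H13BrF3NO.
  M = 9(12.011) + 13(1.008) + 79.904 + 3(18.998) + 14.007 + 15.999
    = 108.099 + 13.104 + 79.904 + 56.994 + 14.007 + 15.999 = 288.107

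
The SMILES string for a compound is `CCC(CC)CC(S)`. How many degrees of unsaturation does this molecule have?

0

Atom tally by fragment:
  CH3 → C:1 H:3
  CH2 → C:1 H:2
  CH(C2H5) → C:3 H:6
  CH2 → C:1 H:2
  CH2SH → C:1 H:3 S:1
Element totals:
  C: 7
  H: 16
  S: 1
Molecular formula: C7H16S.
DoU = (2C + 2 + N − H − X) / 2 = (2·7 + 2 + 0 − 16 − 0) / 2 = 0.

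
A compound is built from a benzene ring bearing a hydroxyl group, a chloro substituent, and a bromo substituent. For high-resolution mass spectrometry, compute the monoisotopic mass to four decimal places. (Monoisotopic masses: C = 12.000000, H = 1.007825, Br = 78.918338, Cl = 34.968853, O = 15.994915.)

Atom tally by fragment:
  benzene ring core → C:6 H:6
  (− 3 ring H displaced by substituents)
  + OH → O:1 H:1
  + Cl → Cl:1
  + Br → Br:1
Element totals:
  C: 6
  H: 4
  Br: 1
  Cl: 1
  O: 1
Molecular formula: C6H4BrClO.
  M = 6(12.0) + 4(1.007825) + 78.918338 + 34.968853 + 15.994915
    = 72.000000 + 4.031300 + 78.918338 + 34.968853 + 15.994915 = 205.913406

205.9134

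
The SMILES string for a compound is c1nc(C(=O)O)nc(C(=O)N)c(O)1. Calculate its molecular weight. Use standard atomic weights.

183.12 g/mol

Atom tally by fragment:
  pyrimidine ring core → C:4 H:4 N:2
  (− 3 ring H displaced by substituents)
  + COOH → C:1 H:1 O:2
  + CONH2 → C:1 H:2 O:1 N:1
  + OH → O:1 H:1
Element totals:
  C: 6
  H: 5
  N: 3
  O: 4
Molecular formula: C6H5N3O4.
  M = 6(12.011) + 5(1.008) + 3(14.007) + 4(15.999)
    = 72.066 + 5.040 + 42.021 + 63.996 = 183.123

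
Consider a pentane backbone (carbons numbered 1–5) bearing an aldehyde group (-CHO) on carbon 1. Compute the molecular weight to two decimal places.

Atom tally by fragment:
  OHCCH2 → C:2 H:3 O:1
  CH2 → C:1 H:2
  CH2 → C:1 H:2
  CH2 → C:1 H:2
  CH3 → C:1 H:3
Element totals:
  C: 6
  H: 12
  O: 1
Molecular formula: C6H12O.
  M = 6(12.011) + 12(1.008) + 15.999
    = 72.066 + 12.096 + 15.999 = 100.161

100.16 g/mol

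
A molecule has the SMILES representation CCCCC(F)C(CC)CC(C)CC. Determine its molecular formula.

C13H27F

Atom tally by fragment:
  CH3 → C:1 H:3
  CH2 → C:1 H:2
  CH2 → C:1 H:2
  CH2 → C:1 H:2
  CH(F) → C:1 H:1 F:1
  CH(C2H5) → C:3 H:6
  CH2 → C:1 H:2
  CH(CH3) → C:2 H:4
  CH2 → C:1 H:2
  CH3 → C:1 H:3
Element totals:
  C: 13
  H: 27
  F: 1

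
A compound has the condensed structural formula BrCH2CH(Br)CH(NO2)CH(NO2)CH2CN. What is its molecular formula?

C6H7Br2N3O4

Atom tally by fragment:
  BrCH2 → C:1 H:2 Br:1
  CH(Br) → C:1 H:1 Br:1
  CH(NO2) → C:1 H:1 N:1 O:2
  CH(NO2) → C:1 H:1 N:1 O:2
  CH2CN → C:2 H:2 N:1
Element totals:
  C: 6
  H: 7
  Br: 2
  N: 3
  O: 4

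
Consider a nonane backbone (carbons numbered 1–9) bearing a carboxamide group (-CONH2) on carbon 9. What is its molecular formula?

Atom tally by fragment:
  CH3 → C:1 H:3
  CH2 → C:1 H:2
  CH2 → C:1 H:2
  CH2 → C:1 H:2
  CH2 → C:1 H:2
  CH2 → C:1 H:2
  CH2 → C:1 H:2
  CH2 → C:1 H:2
  CH2CONH2 → C:2 H:4 O:1 N:1
Element totals:
  C: 10
  H: 21
  N: 1
  O: 1

C10H21NO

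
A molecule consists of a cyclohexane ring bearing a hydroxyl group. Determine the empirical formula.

Atom tally by fragment:
  cyclohexane ring core → C:6 H:12
  (− 1 ring H displaced by substituents)
  + OH → O:1 H:1
Element totals:
  C: 6
  H: 12
  O: 1
Molecular formula: C6H12O.
gcd of subscripts (6, 12, 1) = 1, so the empirical formula equals the molecular formula.

C6H12O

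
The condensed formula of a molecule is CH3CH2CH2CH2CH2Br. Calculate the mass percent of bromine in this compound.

52.90%

Element totals:
  C: 5
  H: 11
  Br: 1
Molecular formula: C5H11Br.
Molar mass = 151.047 g/mol.
Mass from Br: 1 × 79.904 = 79.904 g/mol.
%Br = 79.904 / 151.047 × 100 = 52.90%.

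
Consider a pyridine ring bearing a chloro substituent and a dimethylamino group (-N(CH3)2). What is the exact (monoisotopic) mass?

156.0454

Atom tally by fragment:
  pyridine ring core → C:5 H:5 N:1
  (− 2 ring H displaced by substituents)
  + Cl → Cl:1
  + N(CH3)2 → N:1 C:2 H:6
Element totals:
  C: 7
  H: 9
  Cl: 1
  N: 2
Molecular formula: C7H9ClN2.
  M = 7(12.0) + 9(1.007825) + 34.968853 + 2(14.003074)
    = 84.000000 + 9.070425 + 34.968853 + 28.006148 = 156.045426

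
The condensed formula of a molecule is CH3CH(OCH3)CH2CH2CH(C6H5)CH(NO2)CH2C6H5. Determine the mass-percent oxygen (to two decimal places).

14.66%

Atom tally by fragment:
  CH3 → C:1 H:3
  CH(OCH3) → C:2 H:4 O:1
  CH2 → C:1 H:2
  CH2 → C:1 H:2
  CH(C6H5) → C:7 H:6
  CH(NO2) → C:1 H:1 N:1 O:2
  CH2C6H5 → C:7 H:7
Element totals:
  C: 20
  H: 25
  N: 1
  O: 3
Molecular formula: C20H25NO3.
Molar mass = 327.424 g/mol.
Mass from O: 3 × 15.999 = 47.997 g/mol.
%O = 47.997 / 327.424 × 100 = 14.66%.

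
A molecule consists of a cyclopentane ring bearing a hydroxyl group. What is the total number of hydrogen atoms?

Atom tally by fragment:
  cyclopentane ring core → C:5 H:10
  (− 1 ring H displaced by substituents)
  + OH → O:1 H:1
Element totals:
  C: 5
  H: 10
  O: 1

10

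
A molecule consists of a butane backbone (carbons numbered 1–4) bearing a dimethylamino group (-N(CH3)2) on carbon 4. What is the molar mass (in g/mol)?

Atom tally by fragment:
  CH3 → C:1 H:3
  CH2 → C:1 H:2
  CH2 → C:1 H:2
  CH2N(CH3)2 → C:3 H:8 N:1
Element totals:
  C: 6
  H: 15
  N: 1
Molecular formula: C6H15N.
  M = 6(12.011) + 15(1.008) + 14.007
    = 72.066 + 15.120 + 14.007 = 101.193

101.19 g/mol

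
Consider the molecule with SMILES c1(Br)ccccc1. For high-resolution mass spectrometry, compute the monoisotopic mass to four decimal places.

Atom tally by fragment:
  benzene ring core → C:6 H:6
  (− 1 ring H displaced by substituents)
  + Br → Br:1
Element totals:
  C: 6
  H: 5
  Br: 1
Molecular formula: C6H5Br.
  M = 6(12.0) + 5(1.007825) + 78.918338
    = 72.000000 + 5.039125 + 78.918338 = 155.957463

155.9575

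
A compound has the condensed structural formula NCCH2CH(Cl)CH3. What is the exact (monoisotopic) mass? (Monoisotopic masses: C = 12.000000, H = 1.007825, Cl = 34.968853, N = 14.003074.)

Atom tally by fragment:
  NCCH2 → C:2 H:2 N:1
  CH(Cl) → C:1 H:1 Cl:1
  CH3 → C:1 H:3
Element totals:
  C: 4
  H: 6
  Cl: 1
  N: 1
Molecular formula: C4H6ClN.
  M = 4(12.0) + 6(1.007825) + 34.968853 + 14.003074
    = 48.000000 + 6.046950 + 34.968853 + 14.003074 = 103.018877

103.0189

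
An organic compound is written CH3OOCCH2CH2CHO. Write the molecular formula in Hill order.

Atom tally by fragment:
  CH3OOCCH2 → C:3 H:5 O:2
  CH2CHO → C:2 H:3 O:1
Element totals:
  C: 5
  H: 8
  O: 3

C5H8O3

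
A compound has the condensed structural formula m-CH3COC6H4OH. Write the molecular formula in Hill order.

Atom tally by fragment:
  benzene ring core → C:6 H:6
  (− 2 ring H displaced by substituents)
  + COCH3 → C:2 H:3 O:1
  + OH → O:1 H:1
Element totals:
  C: 8
  H: 8
  O: 2

C8H8O2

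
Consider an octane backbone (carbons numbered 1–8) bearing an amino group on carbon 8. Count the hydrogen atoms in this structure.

19

Atom tally by fragment:
  CH3 → C:1 H:3
  CH2 → C:1 H:2
  CH2 → C:1 H:2
  CH2 → C:1 H:2
  CH2 → C:1 H:2
  CH2 → C:1 H:2
  CH2 → C:1 H:2
  CH2NH2 → C:1 H:4 N:1
Element totals:
  C: 8
  H: 19
  N: 1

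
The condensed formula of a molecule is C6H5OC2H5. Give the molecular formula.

Element totals:
  C: 8
  H: 10
  O: 1

C8H10O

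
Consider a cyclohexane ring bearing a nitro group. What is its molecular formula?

Atom tally by fragment:
  cyclohexane ring core → C:6 H:12
  (− 1 ring H displaced by substituents)
  + NO2 → N:1 O:2
Element totals:
  C: 6
  H: 11
  N: 1
  O: 2

C6H11NO2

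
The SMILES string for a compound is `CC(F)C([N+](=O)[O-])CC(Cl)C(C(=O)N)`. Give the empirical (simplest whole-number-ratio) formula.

C7H12ClFN2O3

Atom tally by fragment:
  CH3 → C:1 H:3
  CH(F) → C:1 H:1 F:1
  CH(NO2) → C:1 H:1 N:1 O:2
  CH2 → C:1 H:2
  CH(Cl) → C:1 H:1 Cl:1
  CH2CONH2 → C:2 H:4 O:1 N:1
Element totals:
  C: 7
  H: 12
  Cl: 1
  F: 1
  N: 2
  O: 3
Molecular formula: C7H12ClFN2O3.
gcd of subscripts (7, 1, 1, 12, 2, 3) = 1, so the empirical formula equals the molecular formula.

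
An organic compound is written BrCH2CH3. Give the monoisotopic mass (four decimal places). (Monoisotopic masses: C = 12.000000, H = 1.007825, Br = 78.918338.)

Atom tally by fragment:
  BrCH2 → C:1 H:2 Br:1
  CH3 → C:1 H:3
Element totals:
  C: 2
  H: 5
  Br: 1
Molecular formula: C2H5Br.
  M = 2(12.0) + 5(1.007825) + 78.918338
    = 24.000000 + 5.039125 + 78.918338 = 107.957463

107.9575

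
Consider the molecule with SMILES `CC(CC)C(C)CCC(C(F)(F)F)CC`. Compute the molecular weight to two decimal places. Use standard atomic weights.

224.31 g/mol

Atom tally by fragment:
  CH3 → C:1 H:3
  CH(C2H5) → C:3 H:6
  CH(CH3) → C:2 H:4
  CH2 → C:1 H:2
  CH2 → C:1 H:2
  CH(CF3) → C:2 H:1 F:3
  CH2 → C:1 H:2
  CH3 → C:1 H:3
Element totals:
  C: 12
  H: 23
  F: 3
Molecular formula: C12H23F3.
  M = 12(12.011) + 23(1.008) + 3(18.998)
    = 144.132 + 23.184 + 56.994 = 224.310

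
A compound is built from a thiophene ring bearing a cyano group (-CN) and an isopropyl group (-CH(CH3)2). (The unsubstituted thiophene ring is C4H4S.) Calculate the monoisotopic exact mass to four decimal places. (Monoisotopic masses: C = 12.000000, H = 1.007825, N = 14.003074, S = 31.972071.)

Atom tally by fragment:
  thiophene ring core → C:4 H:4 S:1
  (− 2 ring H displaced by substituents)
  + CN → C:1 N:1
  + CH(CH3)2 → C:3 H:7
Element totals:
  C: 8
  H: 9
  N: 1
  S: 1
Molecular formula: C8H9NS.
  M = 8(12.0) + 9(1.007825) + 14.003074 + 31.972071
    = 96.000000 + 9.070425 + 14.003074 + 31.972071 = 151.045570

151.0456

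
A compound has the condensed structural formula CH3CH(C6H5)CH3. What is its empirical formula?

C3H4

Atom tally by fragment:
  CH3 → C:1 H:3
  CH(C6H5) → C:7 H:6
  CH3 → C:1 H:3
Element totals:
  C: 9
  H: 12
Molecular formula: C9H12.
gcd of subscripts = 3; dividing each by 3:
  C: 9/3 = 3
  H: 12/3 = 4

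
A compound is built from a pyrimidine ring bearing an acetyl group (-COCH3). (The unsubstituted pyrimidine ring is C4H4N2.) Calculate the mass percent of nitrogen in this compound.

Atom tally by fragment:
  pyrimidine ring core → C:4 H:4 N:2
  (− 1 ring H displaced by substituents)
  + COCH3 → C:2 H:3 O:1
Element totals:
  C: 6
  H: 6
  N: 2
  O: 1
Molecular formula: C6H6N2O.
Molar mass = 122.127 g/mol.
Mass from N: 2 × 14.007 = 28.014 g/mol.
%N = 28.014 / 122.127 × 100 = 22.94%.

22.94%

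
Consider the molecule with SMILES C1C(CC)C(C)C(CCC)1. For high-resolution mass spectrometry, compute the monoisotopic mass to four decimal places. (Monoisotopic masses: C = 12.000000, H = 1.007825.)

Atom tally by fragment:
  cyclobutane ring core → C:4 H:8
  (− 3 ring H displaced by substituents)
  + C2H5 → C:2 H:5
  + CH3 → C:1 H:3
  + CH2CH2CH3 → C:3 H:7
Element totals:
  C: 10
  H: 20
Molecular formula: C10H20.
  M = 10(12.0) + 20(1.007825)
    = 120.000000 + 20.156500 = 140.156500

140.1565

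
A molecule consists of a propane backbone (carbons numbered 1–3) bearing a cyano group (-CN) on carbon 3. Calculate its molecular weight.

69.11 g/mol

Atom tally by fragment:
  CH3 → C:1 H:3
  CH2 → C:1 H:2
  CH2CN → C:2 H:2 N:1
Element totals:
  C: 4
  H: 7
  N: 1
Molecular formula: C4H7N.
  M = 4(12.011) + 7(1.008) + 14.007
    = 48.044 + 7.056 + 14.007 = 69.107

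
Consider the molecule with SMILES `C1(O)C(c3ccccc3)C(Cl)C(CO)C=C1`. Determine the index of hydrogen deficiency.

Atom tally by fragment:
  cyclohexene ring core → C:6 H:10
  (− 4 ring H displaced by substituents)
  + OH → O:1 H:1
  + C6H5 → C:6 H:5
  + Cl → Cl:1
  + CH2OH → C:1 H:3 O:1
Element totals:
  C: 13
  H: 15
  Cl: 1
  O: 2
Molecular formula: C13H15ClO2.
DoU = (2C + 2 + N − H − X) / 2 = (2·13 + 2 + 0 − 15 − 1) / 2 = 6.

6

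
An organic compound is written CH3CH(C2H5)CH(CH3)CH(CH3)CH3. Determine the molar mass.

Atom tally by fragment:
  CH3 → C:1 H:3
  CH(C2H5) → C:3 H:6
  CH(CH3) → C:2 H:4
  CH(CH3) → C:2 H:4
  CH3 → C:1 H:3
Element totals:
  C: 9
  H: 20
Molecular formula: C9H20.
  M = 9(12.011) + 20(1.008)
    = 108.099 + 20.160 = 128.259

128.26 g/mol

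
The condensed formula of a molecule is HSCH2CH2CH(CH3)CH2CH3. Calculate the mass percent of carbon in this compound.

Element totals:
  C: 6
  H: 14
  S: 1
Molecular formula: C6H14S.
Molar mass = 118.238 g/mol.
Mass from C: 6 × 12.011 = 72.066 g/mol.
%C = 72.066 / 118.238 × 100 = 60.95%.

60.95%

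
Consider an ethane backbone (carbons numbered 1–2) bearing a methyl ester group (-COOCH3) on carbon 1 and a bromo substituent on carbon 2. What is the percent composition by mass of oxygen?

19.16%

Atom tally by fragment:
  CH3OOCCH2 → C:3 H:5 O:2
  CH2Br → C:1 H:2 Br:1
Element totals:
  C: 4
  H: 7
  Br: 1
  O: 2
Molecular formula: C4H7BrO2.
Molar mass = 167.002 g/mol.
Mass from O: 2 × 15.999 = 31.998 g/mol.
%O = 31.998 / 167.002 × 100 = 19.16%.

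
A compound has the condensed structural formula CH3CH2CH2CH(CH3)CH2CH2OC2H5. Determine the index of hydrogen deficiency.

0

Atom tally by fragment:
  CH3 → C:1 H:3
  CH2 → C:1 H:2
  CH2 → C:1 H:2
  CH(CH3) → C:2 H:4
  CH2 → C:1 H:2
  CH2OC2H5 → C:3 H:7 O:1
Element totals:
  C: 9
  H: 20
  O: 1
Molecular formula: C9H20O.
DoU = (2C + 2 + N − H − X) / 2 = (2·9 + 2 + 0 − 20 − 0) / 2 = 0.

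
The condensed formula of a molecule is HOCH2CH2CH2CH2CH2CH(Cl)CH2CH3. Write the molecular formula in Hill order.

C8H17ClO

Atom tally by fragment:
  HOCH2 → C:1 H:3 O:1
  CH2 → C:1 H:2
  CH2 → C:1 H:2
  CH2 → C:1 H:2
  CH2 → C:1 H:2
  CH(Cl) → C:1 H:1 Cl:1
  CH2 → C:1 H:2
  CH3 → C:1 H:3
Element totals:
  C: 8
  H: 17
  Cl: 1
  O: 1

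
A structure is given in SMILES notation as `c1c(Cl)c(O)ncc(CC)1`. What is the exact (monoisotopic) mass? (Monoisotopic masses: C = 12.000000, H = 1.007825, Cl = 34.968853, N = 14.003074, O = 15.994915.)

Atom tally by fragment:
  pyridine ring core → C:5 H:5 N:1
  (− 3 ring H displaced by substituents)
  + Cl → Cl:1
  + OH → O:1 H:1
  + C2H5 → C:2 H:5
Element totals:
  C: 7
  H: 8
  Cl: 1
  N: 1
  O: 1
Molecular formula: C7H8ClNO.
  M = 7(12.0) + 8(1.007825) + 34.968853 + 14.003074 + 15.994915
    = 84.000000 + 8.062600 + 34.968853 + 14.003074 + 15.994915 = 157.029442

157.0294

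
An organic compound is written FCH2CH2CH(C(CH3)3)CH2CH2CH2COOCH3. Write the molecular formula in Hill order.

C12H23FO2

Atom tally by fragment:
  FCH2 → C:1 H:2 F:1
  CH2 → C:1 H:2
  CH(C(CH3)3) → C:5 H:10
  CH2 → C:1 H:2
  CH2 → C:1 H:2
  CH2COOCH3 → C:3 H:5 O:2
Element totals:
  C: 12
  H: 23
  F: 1
  O: 2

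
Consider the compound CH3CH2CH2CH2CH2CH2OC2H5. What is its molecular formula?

Atom tally by fragment:
  CH3 → C:1 H:3
  CH2 → C:1 H:2
  CH2 → C:1 H:2
  CH2 → C:1 H:2
  CH2 → C:1 H:2
  CH2OC2H5 → C:3 H:7 O:1
Element totals:
  C: 8
  H: 18
  O: 1

C8H18O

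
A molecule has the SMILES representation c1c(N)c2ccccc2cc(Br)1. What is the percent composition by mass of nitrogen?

Atom tally by fragment:
  naphthalene ring system core → C:10 H:8
  (− 2 ring H displaced by substituents)
  + NH2 → N:1 H:2
  + Br → Br:1
Element totals:
  C: 10
  H: 8
  Br: 1
  N: 1
Molecular formula: C10H8BrN.
Molar mass = 222.085 g/mol.
Mass from N: 1 × 14.007 = 14.007 g/mol.
%N = 14.007 / 222.085 × 100 = 6.31%.

6.31%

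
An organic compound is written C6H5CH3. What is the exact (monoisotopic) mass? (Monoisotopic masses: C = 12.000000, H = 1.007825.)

Atom tally by fragment:
  benzene ring core → C:6 H:6
  (− 1 ring H displaced by substituents)
  + CH3 → C:1 H:3
Element totals:
  C: 7
  H: 8
Molecular formula: C7H8.
  M = 7(12.0) + 8(1.007825)
    = 84.000000 + 8.062600 = 92.062600

92.0626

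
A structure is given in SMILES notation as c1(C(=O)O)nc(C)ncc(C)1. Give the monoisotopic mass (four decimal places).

Atom tally by fragment:
  pyrimidine ring core → C:4 H:4 N:2
  (− 3 ring H displaced by substituents)
  + COOH → C:1 H:1 O:2
  + CH3 → C:1 H:3
  + CH3 → C:1 H:3
Element totals:
  C: 7
  H: 8
  N: 2
  O: 2
Molecular formula: C7H8N2O2.
  M = 7(12.0) + 8(1.007825) + 2(14.003074) + 2(15.994915)
    = 84.000000 + 8.062600 + 28.006148 + 31.989830 = 152.058578

152.0586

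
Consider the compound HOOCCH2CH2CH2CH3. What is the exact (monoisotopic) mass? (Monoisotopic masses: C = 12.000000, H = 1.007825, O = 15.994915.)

102.0681

Atom tally by fragment:
  HOOCCH2 → C:2 H:3 O:2
  CH2 → C:1 H:2
  CH2 → C:1 H:2
  CH3 → C:1 H:3
Element totals:
  C: 5
  H: 10
  O: 2
Molecular formula: C5H10O2.
  M = 5(12.0) + 10(1.007825) + 2(15.994915)
    = 60.000000 + 10.078250 + 31.989830 = 102.068080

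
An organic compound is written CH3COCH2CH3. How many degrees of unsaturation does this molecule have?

Element totals:
  C: 4
  H: 8
  O: 1
Molecular formula: C4H8O.
DoU = (2C + 2 + N − H − X) / 2 = (2·4 + 2 + 0 − 8 − 0) / 2 = 1.

1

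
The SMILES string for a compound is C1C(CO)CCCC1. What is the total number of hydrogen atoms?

Atom tally by fragment:
  cyclohexane ring core → C:6 H:12
  (− 1 ring H displaced by substituents)
  + CH2OH → C:1 H:3 O:1
Element totals:
  C: 7
  H: 14
  O: 1

14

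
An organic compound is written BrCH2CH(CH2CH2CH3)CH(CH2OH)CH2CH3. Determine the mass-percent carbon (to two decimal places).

48.44%

Atom tally by fragment:
  BrCH2 → C:1 H:2 Br:1
  CH(CH2CH2CH3) → C:4 H:8
  CH(CH2OH) → C:2 H:4 O:1
  CH2 → C:1 H:2
  CH3 → C:1 H:3
Element totals:
  C: 9
  H: 19
  Br: 1
  O: 1
Molecular formula: C9H19BrO.
Molar mass = 223.154 g/mol.
Mass from C: 9 × 12.011 = 108.099 g/mol.
%C = 108.099 / 223.154 × 100 = 48.44%.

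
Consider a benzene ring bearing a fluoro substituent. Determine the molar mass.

96.10 g/mol

Atom tally by fragment:
  benzene ring core → C:6 H:6
  (− 1 ring H displaced by substituents)
  + F → F:1
Element totals:
  C: 6
  H: 5
  F: 1
Molecular formula: C6H5F.
  M = 6(12.011) + 5(1.008) + 18.998
    = 72.066 + 5.040 + 18.998 = 96.104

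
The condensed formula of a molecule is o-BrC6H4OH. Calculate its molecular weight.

Atom tally by fragment:
  benzene ring core → C:6 H:6
  (− 2 ring H displaced by substituents)
  + Br → Br:1
  + OH → O:1 H:1
Element totals:
  C: 6
  H: 5
  Br: 1
  O: 1
Molecular formula: C6H5BrO.
  M = 6(12.011) + 5(1.008) + 79.904 + 15.999
    = 72.066 + 5.040 + 79.904 + 15.999 = 173.009

173.01 g/mol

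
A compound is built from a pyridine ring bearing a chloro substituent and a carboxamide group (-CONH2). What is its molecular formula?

C6H5ClN2O

Atom tally by fragment:
  pyridine ring core → C:5 H:5 N:1
  (− 2 ring H displaced by substituents)
  + Cl → Cl:1
  + CONH2 → C:1 H:2 O:1 N:1
Element totals:
  C: 6
  H: 5
  Cl: 1
  N: 2
  O: 1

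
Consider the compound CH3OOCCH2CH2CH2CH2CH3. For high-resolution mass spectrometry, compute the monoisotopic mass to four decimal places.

Element totals:
  C: 7
  H: 14
  O: 2
Molecular formula: C7H14O2.
  M = 7(12.0) + 14(1.007825) + 2(15.994915)
    = 84.000000 + 14.109550 + 31.989830 = 130.099380

130.0994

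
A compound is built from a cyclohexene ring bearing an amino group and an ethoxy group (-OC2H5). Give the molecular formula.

Atom tally by fragment:
  cyclohexene ring core → C:6 H:10
  (− 2 ring H displaced by substituents)
  + NH2 → N:1 H:2
  + OC2H5 → C:2 H:5 O:1
Element totals:
  C: 8
  H: 15
  N: 1
  O: 1

C8H15NO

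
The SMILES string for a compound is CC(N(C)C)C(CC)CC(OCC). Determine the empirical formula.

C11H25NO

Atom tally by fragment:
  CH3 → C:1 H:3
  CH(N(CH3)2) → C:3 H:7 N:1
  CH(C2H5) → C:3 H:6
  CH2 → C:1 H:2
  CH2OC2H5 → C:3 H:7 O:1
Element totals:
  C: 11
  H: 25
  N: 1
  O: 1
Molecular formula: C11H25NO.
gcd of subscripts (11, 25, 1, 1) = 1, so the empirical formula equals the molecular formula.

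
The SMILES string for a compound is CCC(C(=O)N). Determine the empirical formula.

C4H9NO

Atom tally by fragment:
  CH3 → C:1 H:3
  CH2 → C:1 H:2
  CH2CONH2 → C:2 H:4 O:1 N:1
Element totals:
  C: 4
  H: 9
  N: 1
  O: 1
Molecular formula: C4H9NO.
gcd of subscripts (4, 9, 1, 1) = 1, so the empirical formula equals the molecular formula.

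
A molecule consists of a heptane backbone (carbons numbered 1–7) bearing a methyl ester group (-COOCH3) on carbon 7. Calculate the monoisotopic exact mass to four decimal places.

158.1307

Atom tally by fragment:
  CH3 → C:1 H:3
  CH2 → C:1 H:2
  CH2 → C:1 H:2
  CH2 → C:1 H:2
  CH2 → C:1 H:2
  CH2 → C:1 H:2
  CH2COOCH3 → C:3 H:5 O:2
Element totals:
  C: 9
  H: 18
  O: 2
Molecular formula: C9H18O2.
  M = 9(12.0) + 18(1.007825) + 2(15.994915)
    = 108.000000 + 18.140850 + 31.989830 = 158.130680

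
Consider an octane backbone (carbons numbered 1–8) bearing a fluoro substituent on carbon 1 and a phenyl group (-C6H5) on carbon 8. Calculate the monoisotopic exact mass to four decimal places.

Atom tally by fragment:
  FCH2 → C:1 H:2 F:1
  CH2 → C:1 H:2
  CH2 → C:1 H:2
  CH2 → C:1 H:2
  CH2 → C:1 H:2
  CH2 → C:1 H:2
  CH2 → C:1 H:2
  CH2C6H5 → C:7 H:7
Element totals:
  C: 14
  H: 21
  F: 1
Molecular formula: C14H21F.
  M = 14(12.0) + 21(1.007825) + 18.998403
    = 168.000000 + 21.164325 + 18.998403 = 208.162728

208.1627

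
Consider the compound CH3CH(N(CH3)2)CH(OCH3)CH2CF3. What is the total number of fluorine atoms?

Atom tally by fragment:
  CH3 → C:1 H:3
  CH(N(CH3)2) → C:3 H:7 N:1
  CH(OCH3) → C:2 H:4 O:1
  CH2CF3 → C:2 H:2 F:3
Element totals:
  C: 8
  H: 16
  F: 3
  N: 1
  O: 1

3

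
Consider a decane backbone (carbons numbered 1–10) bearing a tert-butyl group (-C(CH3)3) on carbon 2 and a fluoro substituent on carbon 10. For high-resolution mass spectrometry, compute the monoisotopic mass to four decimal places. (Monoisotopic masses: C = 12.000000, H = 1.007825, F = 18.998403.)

216.2253

Atom tally by fragment:
  CH3 → C:1 H:3
  CH(C(CH3)3) → C:5 H:10
  CH2 → C:1 H:2
  CH2 → C:1 H:2
  CH2 → C:1 H:2
  CH2 → C:1 H:2
  CH2 → C:1 H:2
  CH2 → C:1 H:2
  CH2 → C:1 H:2
  CH2F → C:1 H:2 F:1
Element totals:
  C: 14
  H: 29
  F: 1
Molecular formula: C14H29F.
  M = 14(12.0) + 29(1.007825) + 18.998403
    = 168.000000 + 29.226925 + 18.998403 = 216.225328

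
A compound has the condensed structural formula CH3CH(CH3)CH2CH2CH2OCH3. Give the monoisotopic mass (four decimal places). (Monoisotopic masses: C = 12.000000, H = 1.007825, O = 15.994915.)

116.1201

Atom tally by fragment:
  CH3 → C:1 H:3
  CH(CH3) → C:2 H:4
  CH2 → C:1 H:2
  CH2 → C:1 H:2
  CH2OCH3 → C:2 H:5 O:1
Element totals:
  C: 7
  H: 16
  O: 1
Molecular formula: C7H16O.
  M = 7(12.0) + 16(1.007825) + 15.994915
    = 84.000000 + 16.125200 + 15.994915 = 116.120115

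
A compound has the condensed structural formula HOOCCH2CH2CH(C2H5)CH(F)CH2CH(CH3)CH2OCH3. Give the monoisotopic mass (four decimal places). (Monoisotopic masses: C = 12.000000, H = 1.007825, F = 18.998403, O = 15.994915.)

Atom tally by fragment:
  HOOCCH2 → C:2 H:3 O:2
  CH2 → C:1 H:2
  CH(C2H5) → C:3 H:6
  CH(F) → C:1 H:1 F:1
  CH2 → C:1 H:2
  CH(CH3) → C:2 H:4
  CH2OCH3 → C:2 H:5 O:1
Element totals:
  C: 12
  H: 23
  F: 1
  O: 3
Molecular formula: C12H23FO3.
  M = 12(12.0) + 23(1.007825) + 18.998403 + 3(15.994915)
    = 144.000000 + 23.179975 + 18.998403 + 47.984745 = 234.163123

234.1631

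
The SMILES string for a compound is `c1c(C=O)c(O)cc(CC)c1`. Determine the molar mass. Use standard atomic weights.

Atom tally by fragment:
  benzene ring core → C:6 H:6
  (− 3 ring H displaced by substituents)
  + CHO → C:1 H:1 O:1
  + OH → O:1 H:1
  + C2H5 → C:2 H:5
Element totals:
  C: 9
  H: 10
  O: 2
Molecular formula: C9H10O2.
  M = 9(12.011) + 10(1.008) + 2(15.999)
    = 108.099 + 10.080 + 31.998 = 150.177

150.18 g/mol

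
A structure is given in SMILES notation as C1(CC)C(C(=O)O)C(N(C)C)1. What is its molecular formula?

C8H15NO2

Atom tally by fragment:
  cyclopropane ring core → C:3 H:6
  (− 3 ring H displaced by substituents)
  + C2H5 → C:2 H:5
  + COOH → C:1 H:1 O:2
  + N(CH3)2 → N:1 C:2 H:6
Element totals:
  C: 8
  H: 15
  N: 1
  O: 2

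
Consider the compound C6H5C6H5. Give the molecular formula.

C12H10

Atom tally by fragment:
  benzene ring core → C:6 H:6
  (− 1 ring H displaced by substituents)
  + C6H5 → C:6 H:5
Element totals:
  C: 12
  H: 10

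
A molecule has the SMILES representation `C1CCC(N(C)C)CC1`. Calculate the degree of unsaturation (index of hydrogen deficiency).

1

Atom tally by fragment:
  cyclohexane ring core → C:6 H:12
  (− 1 ring H displaced by substituents)
  + N(CH3)2 → N:1 C:2 H:6
Element totals:
  C: 8
  H: 17
  N: 1
Molecular formula: C8H17N.
DoU = (2C + 2 + N − H − X) / 2 = (2·8 + 2 + 1 − 17 − 0) / 2 = 1.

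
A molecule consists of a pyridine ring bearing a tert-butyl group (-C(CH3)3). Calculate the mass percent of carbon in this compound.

Atom tally by fragment:
  pyridine ring core → C:5 H:5 N:1
  (− 1 ring H displaced by substituents)
  + C(CH3)3 → C:4 H:9
Element totals:
  C: 9
  H: 13
  N: 1
Molecular formula: C9H13N.
Molar mass = 135.210 g/mol.
Mass from C: 9 × 12.011 = 108.099 g/mol.
%C = 108.099 / 135.210 × 100 = 79.95%.

79.95%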